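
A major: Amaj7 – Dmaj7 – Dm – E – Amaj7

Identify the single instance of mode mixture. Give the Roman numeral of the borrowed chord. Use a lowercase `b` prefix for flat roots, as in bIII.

iv

The diatonic triads in A major are A, Bm, C#m, D, E, F#m, G#dim. Amaj7, Dmaj7 and E all belong to that set. But Dm (D–F–A) is foreign: the diatonic IV on degree 4 is D, whereas Dm comes from A minor. It is labeled iv.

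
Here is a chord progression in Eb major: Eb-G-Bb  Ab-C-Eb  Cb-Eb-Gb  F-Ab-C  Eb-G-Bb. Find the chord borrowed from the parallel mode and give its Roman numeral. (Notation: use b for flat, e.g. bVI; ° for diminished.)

The diatonic triads in Eb major are Eb, Fm, Gm, Ab, Bb, Cm, Ddim. Of the given chords, Eb–G–Bb = Eb, Ab–C–Eb = Ab and F–Ab–C = Fm are diatonic. But Cb–Eb–Gb is foreign: the diatonic vi on degree 6 is Cm, whereas Cb comes from Eb minor. It is labeled bVI.

bVI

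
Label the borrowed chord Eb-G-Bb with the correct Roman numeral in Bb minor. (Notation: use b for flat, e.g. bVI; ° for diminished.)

IV

The root Eb is the diatonic 4th degree of Bb minor; the borrowing shows in the chord quality. The diatonic chord on degree 4 would be Ebm (iv), but Eb–G–Bb is the major chord from Bb major. As a borrowed chord it is labeled IV.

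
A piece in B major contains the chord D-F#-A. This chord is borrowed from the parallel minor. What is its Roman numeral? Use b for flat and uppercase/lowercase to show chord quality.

bIII

D is the lowered form of scale degree 3 in B major (the diatonic degree 3 is D#). The diatonic chord on degree 3 would be D#m (iii), but D–F#–A is the major chord from B minor. As a borrowed chord it is labeled bIII.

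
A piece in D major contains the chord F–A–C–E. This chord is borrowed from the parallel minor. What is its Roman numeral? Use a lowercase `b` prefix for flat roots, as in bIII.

F is the lowered form of scale degree 3 in D major (the diatonic degree 3 is F#). Diatonically D major has F#m (iii) on that degree; F–A–C–E is instead the major-seventh chord native to D minor, so it takes the label bIIImaj7.

bIIImaj7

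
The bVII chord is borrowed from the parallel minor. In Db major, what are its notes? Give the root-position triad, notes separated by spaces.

Cb Eb Gb

The root of bVII is the lowered 7th degree: C becomes Cb. In Db minor the chord on Cb is Cb–Eb–Gb.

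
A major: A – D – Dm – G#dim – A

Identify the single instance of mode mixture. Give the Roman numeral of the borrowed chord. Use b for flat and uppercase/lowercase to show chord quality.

iv

A major has the diatonic set A, Bm, C#m, D, E, F#m, G#dim. Of the given chords, A, D and G#dim are diatonic. Dm (D–F–A) doesn't fit — on degree 4 A major would have D (IV). Dm is the degree-4 chord of A minor, so it is the borrowed iv.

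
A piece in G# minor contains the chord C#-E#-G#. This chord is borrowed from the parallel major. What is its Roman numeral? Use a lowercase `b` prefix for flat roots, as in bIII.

IV

C# is scale degree 4 in G# minor. The diatonic chord on degree 4 would be C#m (iv), but C#–E#–G# is the major chord from G# major. As a borrowed chord it is labeled IV.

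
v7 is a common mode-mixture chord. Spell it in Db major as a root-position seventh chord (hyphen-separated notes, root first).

Ab-Cb-Eb-Gb

v7 is built on scale degree 5, which is Ab in both Db major and its parallel. Building the minor-seventh chord from the parallel minor on Ab: Ab–Cb–Eb–Gb.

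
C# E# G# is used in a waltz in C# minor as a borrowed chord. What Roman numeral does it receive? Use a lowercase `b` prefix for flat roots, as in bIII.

C# is scale degree 1 in C# minor. The diatonic chord on degree 1 would be C#m (i), but C#–E#–G# is the major chord from C# major. As a borrowed chord it is labeled I.

I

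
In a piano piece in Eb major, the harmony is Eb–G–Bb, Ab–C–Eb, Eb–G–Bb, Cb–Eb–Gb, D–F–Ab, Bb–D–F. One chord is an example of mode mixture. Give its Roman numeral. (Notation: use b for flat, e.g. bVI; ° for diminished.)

bVI

In Eb major the diatonic chords are Eb, Fm, Gm, Ab, Bb, Cm, Ddim. Eb–G–Bb = Eb, Ab–C–Eb = Ab, D–F–Ab = Ddim and Bb–D–F = Bb all belong to that set. Cb–Eb–Gb is not: scale degree 6 in Eb major carries Cm (vi). In Eb minor the chord on that degree is Cb, so here it functions as bVI, borrowed from the parallel minor.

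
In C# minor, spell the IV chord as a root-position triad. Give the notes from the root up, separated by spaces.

IV is built on scale degree 4, which is F# in both C# minor and its parallel. Building the major chord from the parallel major on F#: F#–A#–C#.

F# A# C#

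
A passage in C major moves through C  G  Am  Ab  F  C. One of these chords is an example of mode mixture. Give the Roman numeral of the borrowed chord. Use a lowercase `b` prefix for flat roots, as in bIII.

In C major the diatonic chords are C, Dm, Em, F, G, Am, Bdim. C, G, Am and F all belong to that set. Ab (Ab–C–Eb) doesn't fit — on degree 6 C major would have Am (vi). Ab is the degree-6 chord of C minor, so it is the borrowed bVI.

bVI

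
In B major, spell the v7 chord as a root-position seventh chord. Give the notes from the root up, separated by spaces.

The root, F#, is scale degree 5 — the same note in B major and B minor; only the chord quality changes. In B minor the chord on F# is F#–A–C#–E.

F# A C# E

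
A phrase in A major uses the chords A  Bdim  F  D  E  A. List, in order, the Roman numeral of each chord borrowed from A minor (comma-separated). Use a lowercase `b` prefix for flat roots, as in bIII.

ii°, bVI

In A major the diatonic chords are A, Bm, C#m, D, E, F#m, G#dim. A, D and E all belong to that set. Bdim (B–D–F) doesn't fit — on degree 2 A major would have Bm (ii). Bdim is the degree-2 chord of A minor, so it is the borrowed ii°. F (F–A–C) is not: scale degree 6 in A major carries F#m (vi). In A minor the chord on that degree is F, so here it functions as bVI, borrowed from the parallel minor.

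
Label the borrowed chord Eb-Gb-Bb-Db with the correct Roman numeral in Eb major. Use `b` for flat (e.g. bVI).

The root Eb is the diatonic 1st degree of Eb major; the borrowing shows in the chord quality. The diatonic chord on degree 1 would be Eb (I), but Eb–Gb–Bb–Db is the minor-seventh chord from Eb minor. As a borrowed chord it is labeled i7.

i7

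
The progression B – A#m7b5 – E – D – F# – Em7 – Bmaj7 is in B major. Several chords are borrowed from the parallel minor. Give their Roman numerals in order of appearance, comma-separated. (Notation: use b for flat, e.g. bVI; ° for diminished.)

The diatonic triads in B major are B, C#m, D#m, E, F#, G#m, A#dim. B, A#m7b5, E, F# and Bmaj7 are all diatonic. D (D–F#–A) doesn't fit — on degree 3 B major would have D#m (iii). D is the degree-3 chord of B minor, so it is the borrowed bIII. Em7 (E–G–B–D) doesn't fit — on degree 4 B major would have E (IV). Em7 is the degree-4 chord of B minor, so it is the borrowed iv7.

bIII, iv7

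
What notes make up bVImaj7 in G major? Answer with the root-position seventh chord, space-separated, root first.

Eb G Bb D

The root of bVImaj7 is the lowered 6th degree: E becomes Eb. Stacking thirds in G minor on Eb gives Eb–G–Bb–D.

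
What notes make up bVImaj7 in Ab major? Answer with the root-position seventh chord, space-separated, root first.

Fb Ab Cb Eb

Scale degree 6 in Ab major is F. bVImaj7 uses the lowered form, Fb, taken from Ab minor. In Ab minor the chord on Fb is Fb–Ab–Cb–Eb.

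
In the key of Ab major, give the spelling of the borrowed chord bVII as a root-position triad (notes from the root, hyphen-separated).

Gb-Bb-Db

bVII is built on the lowered scale degree 7. In Ab major degree 7 is G; lowered it becomes Gb. Building the major chord from the parallel minor on Gb: Gb–Bb–Db.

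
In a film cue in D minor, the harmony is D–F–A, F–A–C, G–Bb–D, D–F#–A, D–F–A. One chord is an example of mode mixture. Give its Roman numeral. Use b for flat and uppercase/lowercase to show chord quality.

In D minor (with V from harmonic minor) the diatonic chords are Dm, Edim, F, Gm, A, Bb, C. D–F–A = Dm, F–A–C = F and G–Bb–D = Gm are all diatonic. But D–F#–A is foreign: the diatonic i on degree 1 is Dm, whereas D comes from D major. It is labeled I.

I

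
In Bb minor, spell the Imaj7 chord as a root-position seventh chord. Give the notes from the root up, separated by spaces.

Bb D F A

Imaj7 is built on scale degree 1, which is Bb in both Bb minor and its parallel. Stacking thirds in Bb major on Bb gives Bb–D–F–A.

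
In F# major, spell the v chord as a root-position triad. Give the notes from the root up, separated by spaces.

C# E G#

v is built on scale degree 5, which is C# in both F# major and its parallel. In F# minor the chord on C# is C#–E–G#.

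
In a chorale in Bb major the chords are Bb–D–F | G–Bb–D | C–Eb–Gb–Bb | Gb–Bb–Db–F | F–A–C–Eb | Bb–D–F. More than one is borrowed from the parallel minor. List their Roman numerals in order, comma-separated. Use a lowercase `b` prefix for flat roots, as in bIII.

The diatonic triads in Bb major are Bb, Cm, Dm, Eb, F, Gm, Adim. Bb–D–F = Bb, G–Bb–D = Gm and F–A–C–Eb = F7 are all diatonic. C–Eb–Gb–Bb doesn't fit — on degree 2 Bb major would have Cm (ii). Cm7b5 is the degree-2 chord of Bb minor, so it is the borrowed iiø7. Gb–Bb–Db–F is not: scale degree 6 in Bb major carries Gm (vi). In Bb minor the chord on that degree is Gbmaj7, so here it functions as bVImaj7, borrowed from the parallel minor.

iiø7, bVImaj7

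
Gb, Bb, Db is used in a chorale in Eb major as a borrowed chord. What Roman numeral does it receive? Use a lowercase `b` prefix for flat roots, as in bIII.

bIII

The root Gb is the lowered 3rd scale degree — diatonically Eb major has G there. The diatonic chord on degree 3 would be Gm (iii), but Gb–Bb–Db is the major chord from Eb minor. As a borrowed chord it is labeled bIII.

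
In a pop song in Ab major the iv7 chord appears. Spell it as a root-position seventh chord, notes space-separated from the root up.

The root, Db, is scale degree 4 — the same note in Ab major and Ab minor; only the chord quality changes. Stacking thirds in Ab minor on Db gives Db–Fb–Ab–Cb.

Db Fb Ab Cb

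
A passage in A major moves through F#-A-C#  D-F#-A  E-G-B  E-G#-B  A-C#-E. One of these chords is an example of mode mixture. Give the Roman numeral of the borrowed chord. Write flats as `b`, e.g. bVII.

v

In A major the diatonic chords are A, Bm, C#m, D, E, F#m, G#dim. F#–A–C# = F#m, D–F#–A = D, E–G#–B = E and A–C#–E = A are all diatonic. E–G–B doesn't fit — on degree 5 A major would have E (V). Em is the degree-5 chord of A minor, so it is the borrowed v.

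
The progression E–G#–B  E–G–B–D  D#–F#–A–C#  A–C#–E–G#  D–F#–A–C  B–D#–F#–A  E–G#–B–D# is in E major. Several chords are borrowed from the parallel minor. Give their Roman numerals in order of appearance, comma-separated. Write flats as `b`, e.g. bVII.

i7, bVII7

In E major the diatonic chords are E, F#m, G#m, A, B, C#m, D#dim. Of the given chords, E–G#–B = E, D#–F#–A–C# = D#m7b5, A–C#–E–G# = Amaj7, B–D#–F#–A = B7 and E–G#–B–D# = Emaj7 are diatonic. But E–G–B–D is foreign: the diatonic I on degree 1 is E, whereas Em7 comes from E minor. It is labeled i7. D–F#–A–C is not: scale degree 7 in E major carries D#dim (vii°). In E minor the chord on that degree is D7, so here it functions as bVII7, borrowed from the parallel minor.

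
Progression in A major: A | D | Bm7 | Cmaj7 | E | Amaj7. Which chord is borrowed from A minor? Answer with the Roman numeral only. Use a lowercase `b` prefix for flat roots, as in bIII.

bIIImaj7

A major has the diatonic set A, Bm, C#m, D, E, F#m, G#dim. Of the given chords, A, D, Bm7, E and Amaj7 are diatonic. Cmaj7 (C–E–G–B) doesn't fit — on degree 3 A major would have C#m (iii). Cmaj7 is the degree-3 chord of A minor, so it is the borrowed bIIImaj7.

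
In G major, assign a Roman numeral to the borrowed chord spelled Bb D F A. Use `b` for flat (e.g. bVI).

The root Bb is the lowered 3rd scale degree — diatonically G major has B there. The diatonic chord on degree 3 would be Bm (iii), but Bb–D–F–A is the major-seventh chord from G minor. As a borrowed chord it is labeled bIIImaj7.

bIIImaj7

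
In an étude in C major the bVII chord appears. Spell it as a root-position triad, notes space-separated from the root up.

The root of bVII is the lowered 7th degree: B becomes Bb. Building the major chord from the parallel minor on Bb: Bb–D–F.

Bb D F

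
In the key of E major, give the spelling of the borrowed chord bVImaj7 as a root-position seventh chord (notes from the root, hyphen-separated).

Scale degree 6 in E major is C#. bVImaj7 uses the lowered form, C, taken from E minor. In E minor the chord on C is C–E–G–B.

C-E-G-B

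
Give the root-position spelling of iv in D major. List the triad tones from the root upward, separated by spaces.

G Bb D

The root, G, is scale degree 4 — the same note in D major and D minor; only the chord quality changes. Building the minor chord from the parallel minor on G: G–Bb–D.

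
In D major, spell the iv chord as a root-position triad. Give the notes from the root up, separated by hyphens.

G-Bb-D

iv is built on scale degree 4, which is G in both D major and its parallel. In D minor the chord on G is G–Bb–D.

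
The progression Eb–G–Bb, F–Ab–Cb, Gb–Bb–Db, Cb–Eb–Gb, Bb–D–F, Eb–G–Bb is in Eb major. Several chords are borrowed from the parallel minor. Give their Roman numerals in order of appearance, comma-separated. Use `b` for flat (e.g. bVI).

ii°, bIII, bVI

The diatonic triads in Eb major are Eb, Fm, Gm, Ab, Bb, Cm, Ddim. Eb–G–Bb = Eb and Bb–D–F = Bb are both diatonic. F–Ab–Cb is not: scale degree 2 in Eb major carries Fm (ii). In Eb minor the chord on that degree is Fdim, so here it functions as ii°, borrowed from the parallel minor. Gb–Bb–Db is not: scale degree 3 in Eb major carries Gm (iii). In Eb minor the chord on that degree is Gb, so here it functions as bIII, borrowed from the parallel minor. Cb–Eb–Gb doesn't fit — on degree 6 Eb major would have Cm (vi). Cb is the degree-6 chord of Eb minor, so it is the borrowed bVI.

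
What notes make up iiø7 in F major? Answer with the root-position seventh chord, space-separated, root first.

The root, G, is scale degree 2 — the same note in F major and F minor; only the chord quality changes. Building the half-diminished-seventh chord from the parallel minor on G: G–Bb–Db–F.

G Bb Db F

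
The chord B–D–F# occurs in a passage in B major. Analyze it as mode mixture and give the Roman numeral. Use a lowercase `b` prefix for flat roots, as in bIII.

i

B is scale degree 1 in B major. Diatonically B major has B (I) on that degree; B–D–F# is instead the minor chord native to B minor, so it takes the label i.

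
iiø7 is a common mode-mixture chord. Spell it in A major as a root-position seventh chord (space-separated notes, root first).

B D F A

The root, B, is scale degree 2 — the same note in A major and A minor; only the chord quality changes. Stacking thirds in A minor on B gives B–D–F–A.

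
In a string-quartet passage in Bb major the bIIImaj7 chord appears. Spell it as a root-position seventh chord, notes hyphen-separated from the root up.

bIIImaj7 is built on the lowered scale degree 3. In Bb major degree 3 is D; lowered it becomes Db. Building the major-seventh chord from the parallel minor on Db: Db–F–Ab–C.

Db-F-Ab-C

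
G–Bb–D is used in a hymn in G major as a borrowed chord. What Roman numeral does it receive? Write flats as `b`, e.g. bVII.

The root G is the diatonic 1st degree of G major; the borrowing shows in the chord quality. Diatonically G major has G (I) on that degree; G–Bb–D is instead the minor chord native to G minor, so it takes the label i.

i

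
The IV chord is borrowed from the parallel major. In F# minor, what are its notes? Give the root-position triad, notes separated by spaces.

B D# F#

The root, B, is scale degree 4 — the same note in F# minor and F# major; only the chord quality changes. Stacking thirds in F# major on B gives B–D#–F#.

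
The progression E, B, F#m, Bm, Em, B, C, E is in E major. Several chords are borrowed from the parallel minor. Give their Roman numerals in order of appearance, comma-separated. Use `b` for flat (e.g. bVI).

In E major the diatonic chords are E, F#m, G#m, A, B, C#m, D#dim. Of the given chords, E, B and F#m are diatonic. But Bm (B–D–F#) is foreign: the diatonic V on degree 5 is B, whereas Bm comes from E minor. It is labeled v. But Em (E–G–B) is foreign: the diatonic I on degree 1 is E, whereas Em comes from E minor. It is labeled i. But C (C–E–G) is foreign: the diatonic vi on degree 6 is C#m, whereas C comes from E minor. It is labeled bVI.

v, i, bVI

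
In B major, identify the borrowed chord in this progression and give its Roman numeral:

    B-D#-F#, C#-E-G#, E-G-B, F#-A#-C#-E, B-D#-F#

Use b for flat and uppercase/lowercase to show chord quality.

B major has the diatonic set B, C#m, D#m, E, F#, G#m, A#dim. Of the given chords, B–D#–F# = B, C#–E–G# = C#m and F#–A#–C#–E = F#7 are diatonic. E–G–B is not: scale degree 4 in B major carries E (IV). In B minor the chord on that degree is Em, so here it functions as iv, borrowed from the parallel minor.

iv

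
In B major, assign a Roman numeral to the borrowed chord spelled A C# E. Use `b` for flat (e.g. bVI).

A is the lowered form of scale degree 7 in B major (the diatonic degree 7 is A#). A–C#–E is a major chord — the form found in B minor, not the diatonic vii° (A#dim). Borrowed into B major it is written bVII.

bVII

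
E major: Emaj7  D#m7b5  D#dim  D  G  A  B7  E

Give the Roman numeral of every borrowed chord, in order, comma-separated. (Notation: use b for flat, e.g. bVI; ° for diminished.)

In E major the diatonic chords are E, F#m, G#m, A, B, C#m, D#dim. Emaj7, D#m7b5, D#dim, A, B7 and E are all diatonic. D (D–F#–A) doesn't fit — on degree 7 E major would have D#dim (vii°). D is the degree-7 chord of E minor, so it is the borrowed bVII. But G (G–B–D) is foreign: the diatonic iii on degree 3 is G#m, whereas G comes from E minor. It is labeled bIII.

bVII, bIII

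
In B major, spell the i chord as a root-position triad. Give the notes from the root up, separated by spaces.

i is built on scale degree 1, which is B in both B major and its parallel. Building the minor chord from the parallel minor on B: B–D–F#.

B D F#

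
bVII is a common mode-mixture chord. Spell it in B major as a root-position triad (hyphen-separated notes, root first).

A-C#-E

Scale degree 7 in B major is A#. bVII uses the lowered form, A, taken from B minor. Stacking thirds in B minor on A gives A–C#–E.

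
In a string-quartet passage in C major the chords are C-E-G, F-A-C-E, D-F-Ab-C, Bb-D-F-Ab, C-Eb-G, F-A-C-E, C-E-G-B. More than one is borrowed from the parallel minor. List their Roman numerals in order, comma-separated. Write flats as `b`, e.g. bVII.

C major has the diatonic set C, Dm, Em, F, G, Am, Bdim. Of the given chords, C–E–G = C, F–A–C–E = Fmaj7 and C–E–G–B = Cmaj7 are diatonic. D–F–Ab–C is not: scale degree 2 in C major carries Dm (ii). In C minor the chord on that degree is Dm7b5, so here it functions as iiø7, borrowed from the parallel minor. But Bb–D–F–Ab is foreign: the diatonic vii° on degree 7 is Bdim, whereas Bb7 comes from C minor. It is labeled bVII7. C–Eb–G is not: scale degree 1 in C major carries C (I). In C minor the chord on that degree is Cm, so here it functions as i, borrowed from the parallel minor.

iiø7, bVII7, i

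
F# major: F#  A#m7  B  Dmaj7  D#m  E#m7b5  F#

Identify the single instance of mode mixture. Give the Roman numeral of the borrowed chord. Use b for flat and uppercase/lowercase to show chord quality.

The diatonic triads in F# major are F#, G#m, A#m, B, C#, D#m, E#dim. F#, A#m7, B, D#m and E#m7b5 are all diatonic. But Dmaj7 (D–F#–A–C#) is foreign: the diatonic vi on degree 6 is D#m, whereas Dmaj7 comes from F# minor. It is labeled bVImaj7.

bVImaj7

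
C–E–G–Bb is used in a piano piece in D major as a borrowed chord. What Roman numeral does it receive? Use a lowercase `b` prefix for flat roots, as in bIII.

bVII7

In D major scale degree 7 is C#; C is its lowered form, from D minor. Diatonically D major has C#dim (vii°) on that degree; C–E–G–Bb is instead the dominant-seventh chord native to D minor, so it takes the label bVII7.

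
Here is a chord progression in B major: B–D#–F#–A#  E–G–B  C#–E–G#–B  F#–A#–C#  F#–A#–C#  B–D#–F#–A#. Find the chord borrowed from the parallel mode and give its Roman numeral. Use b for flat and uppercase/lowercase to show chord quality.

B major has the diatonic set B, C#m, D#m, E, F#, G#m, A#dim. Of the given chords, B–D#–F#–A# = Bmaj7, C#–E–G#–B = C#m7 and F#–A#–C# = F# are diatonic. But E–G–B is foreign: the diatonic IV on degree 4 is E, whereas Em comes from B minor. It is labeled iv.

iv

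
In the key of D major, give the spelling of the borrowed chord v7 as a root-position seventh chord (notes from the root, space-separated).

The root, A, is scale degree 5 — the same note in D major and D minor; only the chord quality changes. Building the minor-seventh chord from the parallel minor on A: A–C–E–G.

A C E G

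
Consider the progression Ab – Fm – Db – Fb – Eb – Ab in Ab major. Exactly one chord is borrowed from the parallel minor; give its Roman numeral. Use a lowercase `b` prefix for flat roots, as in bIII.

In Ab major the diatonic chords are Ab, Bbm, Cm, Db, Eb, Fm, Gdim. Ab, Fm, Db and Eb are all diatonic. Fb (Fb–Ab–Cb) doesn't fit — on degree 6 Ab major would have Fm (vi). Fb is the degree-6 chord of Ab minor, so it is the borrowed bVI.

bVI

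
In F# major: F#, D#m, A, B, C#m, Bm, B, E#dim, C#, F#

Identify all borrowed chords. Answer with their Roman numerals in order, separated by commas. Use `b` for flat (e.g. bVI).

bIII, v, iv

In F# major the diatonic chords are F#, G#m, A#m, B, C#, D#m, E#dim. F#, D#m, B, E#dim and C# are all diatonic. A (A–C#–E) doesn't fit — on degree 3 F# major would have A#m (iii). A is the degree-3 chord of F# minor, so it is the borrowed bIII. C#m (C#–E–G#) is not: scale degree 5 in F# major carries C# (V). In F# minor the chord on that degree is C#m, so here it functions as v, borrowed from the parallel minor. Bm (B–D–F#) doesn't fit — on degree 4 F# major would have B (IV). Bm is the degree-4 chord of F# minor, so it is the borrowed iv.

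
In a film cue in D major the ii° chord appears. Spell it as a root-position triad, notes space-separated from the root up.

The root, E, is scale degree 2 — the same note in D major and D minor; only the chord quality changes. In D minor the chord on E is E–G–Bb.

E G Bb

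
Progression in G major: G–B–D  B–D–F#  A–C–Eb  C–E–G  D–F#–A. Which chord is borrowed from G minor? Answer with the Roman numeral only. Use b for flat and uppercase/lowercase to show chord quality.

The diatonic triads in G major are G, Am, Bm, C, D, Em, F#dim. G–B–D = G, B–D–F# = Bm, C–E–G = C and D–F#–A = D are all diatonic. A–C–Eb doesn't fit — on degree 2 G major would have Am (ii). Adim is the degree-2 chord of G minor, so it is the borrowed ii°.

ii°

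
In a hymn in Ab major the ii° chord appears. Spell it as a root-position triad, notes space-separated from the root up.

Bb Db Fb

ii° is built on scale degree 2, which is Bb in both Ab major and its parallel. Building the diminished chord from the parallel minor on Bb: Bb–Db–Fb.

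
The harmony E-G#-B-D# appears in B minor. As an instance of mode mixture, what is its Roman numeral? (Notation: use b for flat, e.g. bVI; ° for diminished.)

The root E is the diatonic 4th degree of B minor; the borrowing shows in the chord quality. E–G#–B–D# is a major-seventh chord — the form found in B major, not the diatonic iv (Em). Borrowed into B minor it is written IVmaj7.

IVmaj7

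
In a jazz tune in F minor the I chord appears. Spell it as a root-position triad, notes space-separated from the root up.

F A C

The root, F, is scale degree 1 — the same note in F minor and F major; only the chord quality changes. Stacking thirds in F major on F gives F–A–C.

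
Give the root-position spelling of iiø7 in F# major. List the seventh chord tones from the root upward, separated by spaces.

The root, G#, is scale degree 2 — the same note in F# major and F# minor; only the chord quality changes. In F# minor the chord on G# is G#–B–D–F#.

G# B D F#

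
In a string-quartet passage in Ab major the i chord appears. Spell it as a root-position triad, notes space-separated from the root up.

Ab Cb Eb

i is built on scale degree 1, which is Ab in both Ab major and its parallel. In Ab minor the chord on Ab is Ab–Cb–Eb.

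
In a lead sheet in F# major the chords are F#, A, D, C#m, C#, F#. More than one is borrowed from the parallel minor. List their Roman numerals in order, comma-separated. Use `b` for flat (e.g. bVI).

F# major has the diatonic set F#, G#m, A#m, B, C#, D#m, E#dim. F# and C# both belong to that set. But A (A–C#–E) is foreign: the diatonic iii on degree 3 is A#m, whereas A comes from F# minor. It is labeled bIII. D (D–F#–A) is not: scale degree 6 in F# major carries D#m (vi). In F# minor the chord on that degree is D, so here it functions as bVI, borrowed from the parallel minor. C#m (C#–E–G#) is not: scale degree 5 in F# major carries C# (V). In F# minor the chord on that degree is C#m, so here it functions as v, borrowed from the parallel minor.

bIII, bVI, v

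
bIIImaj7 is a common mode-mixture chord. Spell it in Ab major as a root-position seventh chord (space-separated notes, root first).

bIIImaj7 is built on the lowered scale degree 3. In Ab major degree 3 is C; lowered it becomes Cb. In Ab minor the chord on Cb is Cb–Eb–Gb–Bb.

Cb Eb Gb Bb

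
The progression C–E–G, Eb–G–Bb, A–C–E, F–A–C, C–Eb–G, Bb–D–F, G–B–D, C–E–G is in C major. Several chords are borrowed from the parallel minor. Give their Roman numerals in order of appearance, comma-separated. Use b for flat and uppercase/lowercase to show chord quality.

C major has the diatonic set C, Dm, Em, F, G, Am, Bdim. C–E–G = C, A–C–E = Am, F–A–C = F and G–B–D = G are all diatonic. Eb–G–Bb doesn't fit — on degree 3 C major would have Em (iii). Eb is the degree-3 chord of C minor, so it is the borrowed bIII. C–Eb–G is not: scale degree 1 in C major carries C (I). In C minor the chord on that degree is Cm, so here it functions as i, borrowed from the parallel minor. Bb–D–F is not: scale degree 7 in C major carries Bdim (vii°). In C minor the chord on that degree is Bb, so here it functions as bVII, borrowed from the parallel minor.

bIII, i, bVII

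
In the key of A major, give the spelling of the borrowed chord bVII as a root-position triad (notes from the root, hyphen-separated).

G-B-D

The root of bVII is the lowered 7th degree: G# becomes G. Building the major chord from the parallel minor on G: G–B–D.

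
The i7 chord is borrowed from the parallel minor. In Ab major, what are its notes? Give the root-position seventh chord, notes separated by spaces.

The root, Ab, is scale degree 1 — the same note in Ab major and Ab minor; only the chord quality changes. Building the minor-seventh chord from the parallel minor on Ab: Ab–Cb–Eb–Gb.

Ab Cb Eb Gb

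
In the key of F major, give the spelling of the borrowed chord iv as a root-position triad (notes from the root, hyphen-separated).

iv is built on scale degree 4, which is Bb in both F major and its parallel. In F minor the chord on Bb is Bb–Db–F.

Bb-Db-F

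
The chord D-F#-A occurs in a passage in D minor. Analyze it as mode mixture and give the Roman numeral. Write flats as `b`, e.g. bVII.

I

The root D is the diatonic 1st degree of D minor; the borrowing shows in the chord quality. The diatonic chord on degree 1 would be Dm (i), but D–F#–A is the major chord from D major. As a borrowed chord it is labeled I.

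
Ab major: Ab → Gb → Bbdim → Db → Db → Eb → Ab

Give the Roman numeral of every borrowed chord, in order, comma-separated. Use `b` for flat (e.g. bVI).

The diatonic triads in Ab major are Ab, Bbm, Cm, Db, Eb, Fm, Gdim. Ab, Db and Eb are all diatonic. Gb (Gb–Bb–Db) doesn't fit — on degree 7 Ab major would have Gdim (vii°). Gb is the degree-7 chord of Ab minor, so it is the borrowed bVII. Bbdim (Bb–Db–Fb) doesn't fit — on degree 2 Ab major would have Bbm (ii). Bbdim is the degree-2 chord of Ab minor, so it is the borrowed ii°.

bVII, ii°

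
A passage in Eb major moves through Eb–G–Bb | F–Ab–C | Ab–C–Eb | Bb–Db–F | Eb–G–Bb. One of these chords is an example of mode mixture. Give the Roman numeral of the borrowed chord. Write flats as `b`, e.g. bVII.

v

In Eb major the diatonic chords are Eb, Fm, Gm, Ab, Bb, Cm, Ddim. Eb–G–Bb = Eb, F–Ab–C = Fm and Ab–C–Eb = Ab are all diatonic. Bb–Db–F doesn't fit — on degree 5 Eb major would have Bb (V). Bbm is the degree-5 chord of Eb minor, so it is the borrowed v.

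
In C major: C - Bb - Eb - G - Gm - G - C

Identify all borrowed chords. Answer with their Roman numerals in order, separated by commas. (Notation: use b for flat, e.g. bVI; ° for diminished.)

bVII, bIII, v

C major has the diatonic set C, Dm, Em, F, G, Am, Bdim. C and G both belong to that set. Bb (Bb–D–F) is not: scale degree 7 in C major carries Bdim (vii°). In C minor the chord on that degree is Bb, so here it functions as bVII, borrowed from the parallel minor. But Eb (Eb–G–Bb) is foreign: the diatonic iii on degree 3 is Em, whereas Eb comes from C minor. It is labeled bIII. Gm (G–Bb–D) is not: scale degree 5 in C major carries G (V). In C minor the chord on that degree is Gm, so here it functions as v, borrowed from the parallel minor.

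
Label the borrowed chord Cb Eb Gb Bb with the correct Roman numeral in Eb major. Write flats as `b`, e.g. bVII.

The root Cb is the lowered 6th scale degree — diatonically Eb major has C there. Cb–Eb–Gb–Bb is a major-seventh chord — the form found in Eb minor, not the diatonic vi (Cm). Borrowed into Eb major it is written bVImaj7.

bVImaj7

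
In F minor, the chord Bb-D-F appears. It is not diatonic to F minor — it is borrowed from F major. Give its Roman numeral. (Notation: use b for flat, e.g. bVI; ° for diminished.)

Bb is scale degree 4 in F minor. The diatonic chord on degree 4 would be Bbm (iv), but Bb–D–F is the major chord from F major. As a borrowed chord it is labeled IV.

IV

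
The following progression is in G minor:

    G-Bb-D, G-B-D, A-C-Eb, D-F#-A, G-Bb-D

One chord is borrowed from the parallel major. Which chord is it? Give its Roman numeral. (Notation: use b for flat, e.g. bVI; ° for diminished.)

I

In G minor (with V from harmonic minor) the diatonic chords are Gm, Adim, Bb, Cm, D, Eb, F. G–Bb–D = Gm, A–C–Eb = Adim and D–F#–A = D all belong to that set. But G–B–D is foreign: the diatonic i on degree 1 is Gm, whereas G comes from G major. It is labeled I.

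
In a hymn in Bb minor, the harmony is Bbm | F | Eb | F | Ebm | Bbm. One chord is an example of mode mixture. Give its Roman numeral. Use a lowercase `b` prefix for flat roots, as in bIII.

Bb minor has the diatonic set Bbm, Cdim, Db, Ebm, F, Gb, Ab (with V from harmonic minor). Of the given chords, Bbm, F and Ebm are diatonic. But Eb (Eb–G–Bb) is foreign: the diatonic iv on degree 4 is Ebm, whereas Eb comes from Bb major. It is labeled IV.

IV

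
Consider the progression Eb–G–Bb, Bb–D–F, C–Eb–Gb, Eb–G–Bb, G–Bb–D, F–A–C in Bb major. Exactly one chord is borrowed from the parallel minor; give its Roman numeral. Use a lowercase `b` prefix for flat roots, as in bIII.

ii°

Bb major has the diatonic set Bb, Cm, Dm, Eb, F, Gm, Adim. Of the given chords, Eb–G–Bb = Eb, Bb–D–F = Bb, G–Bb–D = Gm and F–A–C = F are diatonic. C–Eb–Gb is not: scale degree 2 in Bb major carries Cm (ii). In Bb minor the chord on that degree is Cdim, so here it functions as ii°, borrowed from the parallel minor.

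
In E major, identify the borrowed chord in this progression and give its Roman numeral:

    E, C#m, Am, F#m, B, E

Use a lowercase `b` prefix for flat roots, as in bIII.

iv

E major has the diatonic set E, F#m, G#m, A, B, C#m, D#dim. E, C#m, F#m and B are all diatonic. Am (A–C–E) doesn't fit — on degree 4 E major would have A (IV). Am is the degree-4 chord of E minor, so it is the borrowed iv.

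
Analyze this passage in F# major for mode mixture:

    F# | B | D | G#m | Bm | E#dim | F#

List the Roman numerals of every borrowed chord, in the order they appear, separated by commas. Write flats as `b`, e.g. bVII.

F# major has the diatonic set F#, G#m, A#m, B, C#, D#m, E#dim. F#, B, G#m and E#dim are all diatonic. D (D–F#–A) is not: scale degree 6 in F# major carries D#m (vi). In F# minor the chord on that degree is D, so here it functions as bVI, borrowed from the parallel minor. But Bm (B–D–F#) is foreign: the diatonic IV on degree 4 is B, whereas Bm comes from F# minor. It is labeled iv.

bVI, iv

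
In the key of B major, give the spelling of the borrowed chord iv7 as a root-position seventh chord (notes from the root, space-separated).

E G B D

The root, E, is scale degree 4 — the same note in B major and B minor; only the chord quality changes. In B minor the chord on E is E–G–B–D.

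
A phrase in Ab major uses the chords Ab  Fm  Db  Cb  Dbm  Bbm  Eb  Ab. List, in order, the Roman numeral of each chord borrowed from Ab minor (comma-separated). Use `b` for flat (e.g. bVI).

In Ab major the diatonic chords are Ab, Bbm, Cm, Db, Eb, Fm, Gdim. Of the given chords, Ab, Fm, Db, Bbm and Eb are diatonic. Cb (Cb–Eb–Gb) is not: scale degree 3 in Ab major carries Cm (iii). In Ab minor the chord on that degree is Cb, so here it functions as bIII, borrowed from the parallel minor. Dbm (Db–Fb–Ab) doesn't fit — on degree 4 Ab major would have Db (IV). Dbm is the degree-4 chord of Ab minor, so it is the borrowed iv.

bIII, iv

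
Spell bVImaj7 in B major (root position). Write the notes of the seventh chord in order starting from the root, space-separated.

G B D F#

bVImaj7 is built on the lowered scale degree 6. In B major degree 6 is G#; lowered it becomes G. Stacking thirds in B minor on G gives G–B–D–F#.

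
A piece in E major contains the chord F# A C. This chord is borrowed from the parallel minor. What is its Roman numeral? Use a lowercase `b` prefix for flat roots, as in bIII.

ii°

The root F# is the diatonic 2nd degree of E major; the borrowing shows in the chord quality. Diatonically E major has F#m (ii) on that degree; F#–A–C is instead the diminished chord native to E minor, so it takes the label ii°.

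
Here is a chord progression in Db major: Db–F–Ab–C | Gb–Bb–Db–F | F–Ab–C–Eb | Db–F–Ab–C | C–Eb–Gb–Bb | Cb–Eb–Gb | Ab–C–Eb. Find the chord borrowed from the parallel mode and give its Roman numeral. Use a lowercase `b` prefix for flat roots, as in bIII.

bVII

In Db major the diatonic chords are Db, Ebm, Fm, Gb, Ab, Bbm, Cdim. Db–F–Ab–C = Dbmaj7, Gb–Bb–Db–F = Gbmaj7, F–Ab–C–Eb = Fm7, C–Eb–Gb–Bb = Cm7b5 and Ab–C–Eb = Ab all belong to that set. But Cb–Eb–Gb is foreign: the diatonic vii° on degree 7 is Cdim, whereas Cb comes from Db minor. It is labeled bVII.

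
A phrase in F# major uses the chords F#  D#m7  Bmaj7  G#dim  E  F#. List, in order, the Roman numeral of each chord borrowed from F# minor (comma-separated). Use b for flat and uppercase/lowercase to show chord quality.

ii°, bVII

The diatonic triads in F# major are F#, G#m, A#m, B, C#, D#m, E#dim. F#, D#m7 and Bmaj7 all belong to that set. G#dim (G#–B–D) doesn't fit — on degree 2 F# major would have G#m (ii). G#dim is the degree-2 chord of F# minor, so it is the borrowed ii°. E (E–G#–B) doesn't fit — on degree 7 F# major would have E#dim (vii°). E is the degree-7 chord of F# minor, so it is the borrowed bVII.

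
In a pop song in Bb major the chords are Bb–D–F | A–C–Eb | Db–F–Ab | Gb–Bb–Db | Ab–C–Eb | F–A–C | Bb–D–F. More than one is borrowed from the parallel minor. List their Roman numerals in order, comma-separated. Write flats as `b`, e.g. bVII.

Bb major has the diatonic set Bb, Cm, Dm, Eb, F, Gm, Adim. Bb–D–F = Bb, A–C–Eb = Adim and F–A–C = F are all diatonic. Db–F–Ab is not: scale degree 3 in Bb major carries Dm (iii). In Bb minor the chord on that degree is Db, so here it functions as bIII, borrowed from the parallel minor. But Gb–Bb–Db is foreign: the diatonic vi on degree 6 is Gm, whereas Gb comes from Bb minor. It is labeled bVI. Ab–C–Eb is not: scale degree 7 in Bb major carries Adim (vii°). In Bb minor the chord on that degree is Ab, so here it functions as bVII, borrowed from the parallel minor.

bIII, bVI, bVII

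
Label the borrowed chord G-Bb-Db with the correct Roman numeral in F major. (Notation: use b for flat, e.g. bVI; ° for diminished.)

ii°

The root G is the diatonic 2nd degree of F major; the borrowing shows in the chord quality. Diatonically F major has Gm (ii) on that degree; G–Bb–Db is instead the diminished chord native to F minor, so it takes the label ii°.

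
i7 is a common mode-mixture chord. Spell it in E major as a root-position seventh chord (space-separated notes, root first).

E G B D

i7 is built on scale degree 1, which is E in both E major and its parallel. Building the minor-seventh chord from the parallel minor on E: E–G–B–D.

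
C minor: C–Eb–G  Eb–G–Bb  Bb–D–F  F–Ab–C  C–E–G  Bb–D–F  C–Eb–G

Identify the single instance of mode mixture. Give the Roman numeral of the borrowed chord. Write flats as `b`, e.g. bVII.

I

The diatonic triads in C minor (with V from harmonic minor) are Cm, Ddim, Eb, Fm, G, Ab, Bb. C–Eb–G = Cm, Eb–G–Bb = Eb, Bb–D–F = Bb and F–Ab–C = Fm are all diatonic. C–E–G is not: scale degree 1 in C minor carries Cm (i). In C major the chord on that degree is C, so here it functions as I, borrowed from the parallel major.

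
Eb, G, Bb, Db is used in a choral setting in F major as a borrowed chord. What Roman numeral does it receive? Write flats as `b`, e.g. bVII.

bVII7

In F major scale degree 7 is E; Eb is its lowered form, from F minor. Eb–G–Bb–Db is a dominant-seventh chord — the form found in F minor, not the diatonic vii° (Edim). Borrowed into F major it is written bVII7.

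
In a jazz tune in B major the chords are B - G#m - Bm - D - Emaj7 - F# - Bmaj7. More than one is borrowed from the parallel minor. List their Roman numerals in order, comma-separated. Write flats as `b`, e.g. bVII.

i, bIII

B major has the diatonic set B, C#m, D#m, E, F#, G#m, A#dim. B, G#m, Emaj7, F# and Bmaj7 are all diatonic. Bm (B–D–F#) is not: scale degree 1 in B major carries B (I). In B minor the chord on that degree is Bm, so here it functions as i, borrowed from the parallel minor. But D (D–F#–A) is foreign: the diatonic iii on degree 3 is D#m, whereas D comes from B minor. It is labeled bIII.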